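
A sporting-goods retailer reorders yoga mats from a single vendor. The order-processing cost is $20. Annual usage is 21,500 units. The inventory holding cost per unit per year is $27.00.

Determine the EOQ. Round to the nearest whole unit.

2DS/H = 2·21,500·20/27 = 31,851.85
EOQ = √31,851.85 ≈ 178.47

178 units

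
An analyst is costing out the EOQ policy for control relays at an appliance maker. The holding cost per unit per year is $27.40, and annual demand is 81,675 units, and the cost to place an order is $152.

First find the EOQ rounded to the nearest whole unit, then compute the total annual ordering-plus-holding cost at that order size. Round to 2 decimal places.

$26,082.95

2DS/H = 2·81,675·152/27.4 = 906,175.18
EOQ = √906,175.18 ≈ 951.93 → Q = 952 units
Orders/yr = 81,675/952 = 85.793; ordering cost = 85.793 × $152 = $13,040.55
Average inventory = 952/2 = 476; holding cost = 476 × $27.4 = $13,042.40
Total = $13,040.55 + $13,042.40 = $26,082.95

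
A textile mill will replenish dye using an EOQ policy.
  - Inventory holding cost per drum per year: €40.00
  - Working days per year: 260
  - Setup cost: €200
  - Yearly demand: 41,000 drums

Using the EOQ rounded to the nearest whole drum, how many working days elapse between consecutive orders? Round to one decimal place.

4.1 days

2DS/H = 2·41,000·200/40 = 410,000.00
EOQ = √410,000.00 ≈ 640.31 → Q = 640 drums
Days between orders = 260 / (D/Q) = 260 / 64.062 ≈ 4.059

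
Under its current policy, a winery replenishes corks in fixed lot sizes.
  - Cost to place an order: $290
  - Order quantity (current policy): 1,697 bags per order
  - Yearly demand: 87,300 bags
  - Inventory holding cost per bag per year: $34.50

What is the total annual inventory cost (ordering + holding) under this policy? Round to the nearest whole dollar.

$44,192

Ordering: D/Q × S = 87,300/1,697 × $290 = $14,918.68
Holding:  Q/2 × H = 1,697/2 × $34.5 = $29,273.25
Total = $14,918.68 + $29,273.25 = $44,191.93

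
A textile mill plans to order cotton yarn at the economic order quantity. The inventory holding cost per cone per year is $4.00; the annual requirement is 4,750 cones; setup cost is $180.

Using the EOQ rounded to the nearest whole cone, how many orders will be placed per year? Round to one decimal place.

7.3 orders per year

Optimal lot size Q* = (2 × 4,750 × $180 / $4)^½ ≈ 653.83 → Q = 654
Orders per year = D/Q = 4,750 / 654 = 7.263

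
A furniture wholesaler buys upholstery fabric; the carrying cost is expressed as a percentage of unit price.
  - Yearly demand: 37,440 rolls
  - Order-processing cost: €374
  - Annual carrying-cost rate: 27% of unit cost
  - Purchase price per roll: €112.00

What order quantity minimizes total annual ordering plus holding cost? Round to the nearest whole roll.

962 rolls

H = i·C = 0.27 × €112 = €30.2400 per roll-year
Optimal lot size Q* = (2 × 37,440 × €374 / €30.24)^½ ≈ 962.34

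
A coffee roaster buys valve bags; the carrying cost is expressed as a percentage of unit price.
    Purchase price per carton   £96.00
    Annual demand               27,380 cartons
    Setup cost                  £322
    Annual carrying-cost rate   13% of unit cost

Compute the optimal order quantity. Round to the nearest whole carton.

1,189 cartons

H = i·C = 0.13 × £96 = £12.4800 per carton-year
Q* = √(2·D·S / H) = √(2·27,380·322 / 12.48) = √1,412,878.2 ≈ 1,188.65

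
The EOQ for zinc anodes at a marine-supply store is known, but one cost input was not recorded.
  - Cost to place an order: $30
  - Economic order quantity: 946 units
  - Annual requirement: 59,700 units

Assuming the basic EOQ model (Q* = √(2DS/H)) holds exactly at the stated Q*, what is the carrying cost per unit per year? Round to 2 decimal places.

Since Q* = (2DS/H)^½, squaring gives Q*²·H = 2DS.
H = 2DS / Q² = 2 × 59,700 × 30 / 946² = 4.0026

$4.00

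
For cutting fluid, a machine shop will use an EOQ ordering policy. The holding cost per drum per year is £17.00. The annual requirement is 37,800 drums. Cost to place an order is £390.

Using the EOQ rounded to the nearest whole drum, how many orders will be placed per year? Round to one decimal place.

28.7 orders per year

Q* = √(2·D·S / H) = √(2·37,800·390 / 17) = √1,734,352.9 ≈ 1,316.95 → Q = 1,317
Orders per year = D/Q = 37,800 / 1,317 = 28.702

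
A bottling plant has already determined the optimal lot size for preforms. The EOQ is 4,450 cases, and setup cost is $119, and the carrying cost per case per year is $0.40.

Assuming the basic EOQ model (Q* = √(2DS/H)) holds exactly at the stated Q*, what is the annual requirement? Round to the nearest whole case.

33,282 cases per year

Since Q* = (2DS/H)^½, squaring gives Q*²·H = 2DS.
D = Q²H / (2S) = 4,450² × 0.4 / (2 × 119) = 33,281.51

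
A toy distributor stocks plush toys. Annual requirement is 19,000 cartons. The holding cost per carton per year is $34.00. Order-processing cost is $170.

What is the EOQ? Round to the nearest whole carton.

2DS/H = 2·19,000·170/34 = 190,000.00
EOQ = √190,000.00 ≈ 435.89

436 cartons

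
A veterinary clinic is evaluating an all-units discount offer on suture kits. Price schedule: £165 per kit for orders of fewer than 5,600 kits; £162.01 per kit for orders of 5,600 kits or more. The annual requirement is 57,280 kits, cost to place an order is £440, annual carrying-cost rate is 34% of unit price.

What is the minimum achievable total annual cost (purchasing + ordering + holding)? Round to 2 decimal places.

£9,438,666.89

H₁ = 34%×£165 = £56.1000;  H₂ = 34%×£162.01 = £55.0834
EOQ₁ = √(2×57,280×440/56.1000) = 947.90  (< 5,600, feasible at tier 1)
EOQ₂ = √(2×57,280×440/55.0834) = 956.60  (< 5,600 → use Q = 5,600 at tier-2 price)
TC(tier 1 (EOQ₁), Q≈947.9) = £9,504,377.05
TC(tier 2, Q≈5,600.0) = £9,438,666.89
Minimum at tier 2: £9,438,666.89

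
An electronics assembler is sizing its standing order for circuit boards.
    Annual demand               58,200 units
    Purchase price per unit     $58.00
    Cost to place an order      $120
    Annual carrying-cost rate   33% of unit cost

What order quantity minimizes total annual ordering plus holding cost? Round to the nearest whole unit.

Carrying cost H = $58 × 33% = $19.1400/unit/yr
2DS/H = 2·58,200·120/19.14 = 729,780.56
EOQ = √729,780.56 ≈ 854.27

854 units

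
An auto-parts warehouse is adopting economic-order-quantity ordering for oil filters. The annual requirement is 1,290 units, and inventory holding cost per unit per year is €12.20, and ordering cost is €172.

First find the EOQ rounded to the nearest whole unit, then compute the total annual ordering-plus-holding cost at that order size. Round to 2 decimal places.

Q* = √(2·D·S / H) = √(2·1,290·172 / 12.2) = √36,373.8 ≈ 190.72 → Q = 191 units
Annual ordering cost = (D/Q)·S = (1,290/191) × 172 = €1,161.68
Annual holding cost  = (Q/2)·H = (191/2) × 12.2 = €1,165.10
Total = €1,161.68 + €1,165.10 = €2,326.78

€2,326.78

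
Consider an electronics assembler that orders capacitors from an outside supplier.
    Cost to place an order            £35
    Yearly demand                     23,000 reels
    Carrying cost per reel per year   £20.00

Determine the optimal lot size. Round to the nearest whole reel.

2DS/H = 2·23,000·35/20 = 80,500.00
EOQ = √80,500.00 ≈ 283.73

284 reels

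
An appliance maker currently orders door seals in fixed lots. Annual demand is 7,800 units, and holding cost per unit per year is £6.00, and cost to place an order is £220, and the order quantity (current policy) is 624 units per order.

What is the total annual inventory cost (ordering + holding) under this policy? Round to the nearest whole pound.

Orders/yr = 7,800/624 = 12.500; ordering cost = 12.500 × £220 = £2,750.00
Average inventory = 624/2 = 312; holding cost = 312 × £6 = £1,872.00
Total = £2,750.00 + £1,872.00 = £4,622.00

£4,622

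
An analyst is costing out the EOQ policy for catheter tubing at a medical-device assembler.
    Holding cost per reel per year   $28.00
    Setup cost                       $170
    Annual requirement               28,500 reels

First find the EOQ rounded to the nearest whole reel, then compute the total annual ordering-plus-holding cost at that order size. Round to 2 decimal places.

$16,471.80

2DS/H = 2·28,500·170/28 = 346,071.43
EOQ = √346,071.43 ≈ 588.28 → Q = 588 reels
Orders/yr = 28,500/588 = 48.469; ordering cost = 48.469 × $170 = $8,239.80
Average inventory = 588/2 = 294; holding cost = 294 × $28 = $8,232.00
Total = $8,239.80 + $8,232.00 = $16,471.80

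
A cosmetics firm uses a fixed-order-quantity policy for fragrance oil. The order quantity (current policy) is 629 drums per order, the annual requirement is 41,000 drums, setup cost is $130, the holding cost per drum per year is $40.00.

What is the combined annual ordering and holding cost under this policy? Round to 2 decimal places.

Ordering: D/Q × S = 41,000/629 × $130 = $8,473.77
Holding:  Q/2 × H = 629/2 × $40 = $12,580.00
Total = $8,473.77 + $12,580.00 = $21,053.77

$21,053.77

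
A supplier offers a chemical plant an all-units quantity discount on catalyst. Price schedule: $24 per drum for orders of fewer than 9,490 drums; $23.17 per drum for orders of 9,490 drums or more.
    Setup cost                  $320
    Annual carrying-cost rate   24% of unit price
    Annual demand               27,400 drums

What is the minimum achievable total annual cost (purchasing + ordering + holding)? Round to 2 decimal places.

$662,167.92

H₁ = 24%×$24 = $5.7600;  H₂ = 24%×$23.17 = $5.5608
EOQ₁ = √(2×27,400×320/5.7600) = 1,744.83  (< 9,490, feasible at tier 1)
EOQ₂ = √(2×27,400×320/5.5608) = 1,775.81  (< 9,490 → use Q = 9,490 at tier-2 price)
TC(tier 1 (EOQ₁), Q≈1,744.8) = $667,650.24
TC(tier 2, Q≈9,490.0) = $662,167.92
Minimum at tier 2: $662,167.92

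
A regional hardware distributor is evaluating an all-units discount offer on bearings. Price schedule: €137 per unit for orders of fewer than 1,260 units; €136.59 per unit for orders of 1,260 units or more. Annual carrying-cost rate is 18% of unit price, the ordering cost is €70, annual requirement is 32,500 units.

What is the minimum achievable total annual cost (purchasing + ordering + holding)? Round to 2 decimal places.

€4,456,469.86

H₁ = 18%×€137 = €24.6600;  H₂ = 18%×€136.59 = €24.5862
EOQ₁ = √(2×32,500×70/24.6600) = 429.55  (< 1,260, feasible at tier 1)
EOQ₂ = √(2×32,500×70/24.5862) = 430.19  (< 1,260 → use Q = 1,260 at tier-2 price)
TC(tier 1 (EOQ₁), Q≈429.5) = €4,463,092.59
TC(tier 2, Q≈1,260.0) = €4,456,469.86
Minimum at tier 2: €4,456,469.86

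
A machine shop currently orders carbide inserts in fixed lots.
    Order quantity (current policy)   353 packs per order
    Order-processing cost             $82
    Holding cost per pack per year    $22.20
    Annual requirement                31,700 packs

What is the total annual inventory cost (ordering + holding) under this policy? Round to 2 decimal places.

Annual ordering cost = (D/Q)·S = (31,700/353) × 82 = $7,363.74
Annual holding cost  = (Q/2)·H = (353/2) × 22.2 = $3,918.30
Total = $7,363.74 + $3,918.30 = $11,282.04

$11,282.04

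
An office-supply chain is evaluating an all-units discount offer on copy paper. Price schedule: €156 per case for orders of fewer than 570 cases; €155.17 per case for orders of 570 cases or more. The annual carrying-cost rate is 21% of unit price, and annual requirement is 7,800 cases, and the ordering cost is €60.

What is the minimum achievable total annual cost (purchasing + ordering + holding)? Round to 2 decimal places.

H₁ = 21%×€156 = €32.7600;  H₂ = 21%×€155.17 = €32.5857
EOQ₁ = √(2×7,800×60/32.7600) = 169.03  (< 570, feasible at tier 1)
EOQ₂ = √(2×7,800×60/32.5857) = 169.48  (< 570 → use Q = 570 at tier-2 price)
TC(tier 1 (EOQ₁), Q≈169.0) = €1,222,337.45
TC(tier 2, Q≈570.0) = €1,220,433.98
Minimum at tier 2: €1,220,433.98

€1,220,433.98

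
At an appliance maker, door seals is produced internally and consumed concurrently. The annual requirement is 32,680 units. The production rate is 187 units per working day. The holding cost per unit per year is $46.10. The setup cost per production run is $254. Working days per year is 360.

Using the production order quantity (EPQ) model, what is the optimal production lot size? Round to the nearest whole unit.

Daily demand d = 32,680/360 = 90.778; p = 187; 1 − d/p = 0.51456
EPQ = √(2DS / (H(1 − d/p)))
    = √(2 × 32,680 × 254 / (46.1 × 0.51456)) ≈ 836.58

837 units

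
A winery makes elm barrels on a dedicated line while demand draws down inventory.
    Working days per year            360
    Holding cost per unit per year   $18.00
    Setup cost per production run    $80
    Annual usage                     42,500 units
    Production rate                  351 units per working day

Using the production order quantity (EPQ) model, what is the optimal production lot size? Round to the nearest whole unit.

Daily demand d = 42,500/360 = 118.056; p = 351; 1 − d/p = 0.66366
EPQ = √(2DS / (H(1 − d/p)))
    = √(2 × 42,500 × 80 / (18 × 0.66366)) ≈ 754.48

754 units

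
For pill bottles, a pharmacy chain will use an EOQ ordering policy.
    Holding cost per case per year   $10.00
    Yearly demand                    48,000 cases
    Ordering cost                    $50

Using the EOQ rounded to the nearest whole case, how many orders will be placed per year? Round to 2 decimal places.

EOQ = √(2DS/H) = √(2 × 48,000 × 50 / 10)
    = √(480,000.00) ≈ 692.82 → Q = 693
Orders per year = D/Q = 48,000 / 693 = 69.264

69.26 orders per year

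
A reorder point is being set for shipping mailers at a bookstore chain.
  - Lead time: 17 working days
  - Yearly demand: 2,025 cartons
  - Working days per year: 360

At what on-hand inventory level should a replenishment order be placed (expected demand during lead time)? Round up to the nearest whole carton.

Daily demand d = 2,025 / 360 = 5.625 cartons/day
Demand during lead time = 5.625 × 17 = 95.62
Reorder point = 95.62 → round up

96 cartons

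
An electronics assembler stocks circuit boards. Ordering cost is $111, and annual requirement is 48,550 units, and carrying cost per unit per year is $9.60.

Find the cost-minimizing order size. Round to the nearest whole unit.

1,060 units

Q* = √(2·D·S / H) = √(2·48,550·111 / 9.6) = √1,122,718.8 ≈ 1,059.58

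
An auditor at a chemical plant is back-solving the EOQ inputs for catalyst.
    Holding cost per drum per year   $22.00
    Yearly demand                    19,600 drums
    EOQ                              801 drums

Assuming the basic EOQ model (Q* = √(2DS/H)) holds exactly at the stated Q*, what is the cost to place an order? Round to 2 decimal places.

Since Q* = (2DS/H)^½, squaring gives Q*²·H = 2DS.
S = Q²H / (2D) = 801² × 22 / (2 × 19,600) = 360.0822

$360.08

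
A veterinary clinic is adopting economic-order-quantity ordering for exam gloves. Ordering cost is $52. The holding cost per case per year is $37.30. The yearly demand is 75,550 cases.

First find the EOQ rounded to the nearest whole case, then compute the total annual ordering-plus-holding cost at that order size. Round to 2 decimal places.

2DS/H = 2·75,550·52/37.3 = 210,648.79
EOQ = √210,648.79 ≈ 458.96 → Q = 459 cases
Orders/yr = 75,550/459 = 164.597; ordering cost = 164.597 × $52 = $8,559.04
Average inventory = 459/2 = 229.5; holding cost = 229.5 × $37.3 = $8,560.35
Total = $8,559.04 + $8,560.35 = $17,119.39

$17,119.39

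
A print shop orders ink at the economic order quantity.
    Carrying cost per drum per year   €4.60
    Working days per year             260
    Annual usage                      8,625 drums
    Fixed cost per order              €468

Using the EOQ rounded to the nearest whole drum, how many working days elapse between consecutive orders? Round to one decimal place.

39.9 days

2DS/H = 2·8,625·468/4.6 = 1,755,000.00
EOQ = √1,755,000.00 ≈ 1,324.76 → Q = 1,325 drums
T = Q/D × 260 days = 1,325/8,625 × 260 = 39.942 days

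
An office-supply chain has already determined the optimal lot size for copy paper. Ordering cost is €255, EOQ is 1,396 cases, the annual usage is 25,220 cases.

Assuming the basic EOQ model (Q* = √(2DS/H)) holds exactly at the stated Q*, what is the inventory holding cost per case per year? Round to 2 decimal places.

From Q* = √(2DS/H) ⇒ Q*² = 2DS/H.
H = 2DS / Q² = 2 × 25,220 × 255 / 1,396² = 6.6000

€6.60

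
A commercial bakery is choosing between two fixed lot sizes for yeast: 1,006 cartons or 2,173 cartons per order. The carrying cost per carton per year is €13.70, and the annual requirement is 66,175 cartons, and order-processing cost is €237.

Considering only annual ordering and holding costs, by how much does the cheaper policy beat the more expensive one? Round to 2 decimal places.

TC(Q) = (D/Q)S + (Q/2)H
TC(1,006) = (66,175/1,006)×237 + (1,006/2)×13.7 = €22,481.04
TC(2,173) = (66,175/2,173)×237 + (2,173/2)×13.7 = €22,102.48
Cheaper: Q = 2,173.  Difference = €378.56

€378.56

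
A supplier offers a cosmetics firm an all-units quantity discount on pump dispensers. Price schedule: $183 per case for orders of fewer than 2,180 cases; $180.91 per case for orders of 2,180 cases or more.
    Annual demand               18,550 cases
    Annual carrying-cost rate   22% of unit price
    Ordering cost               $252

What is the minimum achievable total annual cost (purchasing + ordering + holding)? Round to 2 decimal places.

$3,401,407.03

H₁ = 22%×$183 = $40.2600;  H₂ = 22%×$180.91 = $39.8002
EOQ₁ = √(2×18,550×252/40.2600) = 481.89  (< 2,180, feasible at tier 1)
EOQ₂ = √(2×18,550×252/39.8002) = 484.67  (< 2,180 → use Q = 2,180 at tier-2 price)
TC(tier 1 (EOQ₁), Q≈481.9) = $3,414,051.00
TC(tier 2, Q≈2,180.0) = $3,401,407.03
Minimum at tier 2: $3,401,407.03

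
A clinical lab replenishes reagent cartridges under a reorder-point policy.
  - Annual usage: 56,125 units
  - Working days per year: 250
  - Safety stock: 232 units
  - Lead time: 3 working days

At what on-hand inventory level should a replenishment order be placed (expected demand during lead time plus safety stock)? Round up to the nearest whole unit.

906 units

Daily demand d = 56,125 / 250 = 224.500 units/day
Demand during lead time = 224.500 × 3 = 673.50
Reorder point = 673.50 + 232 = 905.50 → round up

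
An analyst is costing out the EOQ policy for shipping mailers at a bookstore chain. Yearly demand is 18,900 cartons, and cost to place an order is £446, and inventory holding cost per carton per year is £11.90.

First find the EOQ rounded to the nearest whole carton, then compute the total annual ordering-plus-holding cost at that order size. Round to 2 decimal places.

2DS/H = 2·18,900·446/11.9 = 1,416,705.88
EOQ = √1,416,705.88 ≈ 1,190.25 → Q = 1,190 cartons
Orders/yr = 18,900/1,190 = 15.882; ordering cost = 15.882 × £446 = £7,083.53
Average inventory = 1,190/2 = 595; holding cost = 595 × £11.9 = £7,080.50
Total = £7,083.53 + £7,080.50 = £14,164.03

£14,164.03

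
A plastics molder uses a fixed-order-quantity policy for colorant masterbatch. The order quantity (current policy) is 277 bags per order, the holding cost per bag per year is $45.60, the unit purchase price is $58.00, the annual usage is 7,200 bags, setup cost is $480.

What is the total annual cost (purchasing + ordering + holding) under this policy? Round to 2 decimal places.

$436,392.13

Orders/yr = 7,200/277 = 25.993; ordering cost = 25.993 × $480 = $12,476.53
Average inventory = 277/2 = 138.5; holding cost = 138.5 × $45.6 = $6,315.60
Purchase cost = D·C = 7,200 × 58 = $417,600.00
Total = $12,476.53 + $6,315.60 + $417,600.00 = $436,392.13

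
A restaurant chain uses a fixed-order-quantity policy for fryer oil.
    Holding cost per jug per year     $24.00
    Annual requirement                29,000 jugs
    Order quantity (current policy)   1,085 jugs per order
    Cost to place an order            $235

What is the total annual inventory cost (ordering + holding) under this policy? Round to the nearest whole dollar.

Annual ordering cost = (D/Q)·S = (29,000/1,085) × 235 = $6,281.11
Annual holding cost  = (Q/2)·H = (1,085/2) × 24 = $13,020.00
Total = $6,281.11 + $13,020.00 = $19,301.11

$19,301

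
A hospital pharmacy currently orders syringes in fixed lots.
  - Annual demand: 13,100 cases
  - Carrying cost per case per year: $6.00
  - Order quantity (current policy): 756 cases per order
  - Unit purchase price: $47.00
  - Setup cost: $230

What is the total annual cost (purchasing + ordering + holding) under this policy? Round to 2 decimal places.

$621,953.45

Orders/yr = 13,100/756 = 17.328; ordering cost = 17.328 × $230 = $3,985.45
Average inventory = 756/2 = 378; holding cost = 378 × $6 = $2,268.00
Purchase cost = D·C = 13,100 × 47 = $615,700.00
Total = $3,985.45 + $2,268.00 + $615,700.00 = $621,953.45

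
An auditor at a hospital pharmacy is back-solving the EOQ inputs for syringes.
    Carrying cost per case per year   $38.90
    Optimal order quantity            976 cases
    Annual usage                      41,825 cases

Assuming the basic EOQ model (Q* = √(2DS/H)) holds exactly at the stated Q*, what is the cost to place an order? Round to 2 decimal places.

From Q* = √(2DS/H) ⇒ Q*² = 2DS/H.
S = Q²H / (2D) = 976² × 38.9 / (2 × 41,825) = 442.9792

$442.98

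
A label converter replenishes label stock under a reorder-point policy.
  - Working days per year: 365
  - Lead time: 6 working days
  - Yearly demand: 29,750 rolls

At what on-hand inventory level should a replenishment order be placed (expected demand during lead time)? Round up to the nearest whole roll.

490 rolls

Daily demand d = 29,750 / 365 = 81.507 rolls/day
Demand during lead time = 81.507 × 6 = 489.04
Reorder point = 489.04 → round up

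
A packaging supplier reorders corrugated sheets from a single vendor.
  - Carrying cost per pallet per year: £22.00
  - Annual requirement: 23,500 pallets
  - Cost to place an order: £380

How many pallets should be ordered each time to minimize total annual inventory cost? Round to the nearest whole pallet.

901 pallets

EOQ = √(2DS/H) = √(2 × 23,500 × 380 / 22)
    = √(811,818.18) ≈ 901.01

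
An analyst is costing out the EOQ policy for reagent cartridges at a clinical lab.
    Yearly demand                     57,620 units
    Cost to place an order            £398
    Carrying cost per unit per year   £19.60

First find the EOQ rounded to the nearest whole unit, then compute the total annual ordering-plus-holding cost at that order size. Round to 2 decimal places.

Optimal lot size Q* = (2 × 57,620 × £398 / £19.6)^½ ≈ 1,529.73 → Q = 1,530 units
Ordering: D/Q × S = 57,620/1,530 × £398 = £14,988.73
Holding:  Q/2 × H = 1,530/2 × £19.6 = £14,994.00
Total = £14,988.73 + £14,994.00 = £29,982.73

£29,982.73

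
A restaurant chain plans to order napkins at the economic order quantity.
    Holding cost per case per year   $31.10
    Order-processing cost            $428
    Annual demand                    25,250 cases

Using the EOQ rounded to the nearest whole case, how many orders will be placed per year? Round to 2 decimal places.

30.28 orders per year

Optimal lot size Q* = (2 × 25,250 × $428 / $31.1)^½ ≈ 833.66 → Q = 834
Orders per year = D/Q = 25,250 / 834 = 30.276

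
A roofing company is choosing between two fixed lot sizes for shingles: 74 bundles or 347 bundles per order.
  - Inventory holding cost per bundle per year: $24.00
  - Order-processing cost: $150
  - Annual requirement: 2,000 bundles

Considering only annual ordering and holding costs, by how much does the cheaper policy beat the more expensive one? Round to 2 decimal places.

TC(Q) = (D/Q)S + (Q/2)H
TC(74) = (2,000/74)×150 + (74/2)×24 = $4,942.05
TC(347) = (2,000/347)×150 + (347/2)×24 = $5,028.55
Lots of 74 are cheaper by $86.50.

$86.50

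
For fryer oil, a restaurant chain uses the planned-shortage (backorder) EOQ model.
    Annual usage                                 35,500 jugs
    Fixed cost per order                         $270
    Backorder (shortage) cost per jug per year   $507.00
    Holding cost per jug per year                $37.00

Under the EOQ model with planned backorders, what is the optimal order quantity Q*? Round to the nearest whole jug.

746 jugs

Q* = √(2DS/H) · √((H + b)/b)
   = √(2 × 35,500 × 270 / 37) · √((37 + 507) / 507)
   = 719.797 × 1.0358 ≈ 745.60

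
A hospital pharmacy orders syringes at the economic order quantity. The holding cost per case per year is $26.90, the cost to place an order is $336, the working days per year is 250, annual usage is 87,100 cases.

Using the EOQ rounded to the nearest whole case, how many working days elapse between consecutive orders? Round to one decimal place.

2DS/H = 2·87,100·336/26.9 = 2,175,881.04
EOQ = √2,175,881.04 ≈ 1,475.09 → Q = 1,475 cases
T = Q/D × 250 days = 1,475/87,100 × 250 = 4.234 days

4.2 days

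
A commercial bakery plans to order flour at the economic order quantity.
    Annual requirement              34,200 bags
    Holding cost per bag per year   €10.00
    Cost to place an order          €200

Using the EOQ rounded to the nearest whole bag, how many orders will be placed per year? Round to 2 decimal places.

29.23 orders per year

Q* = √(2·D·S / H) = √(2·34,200·200 / 10) = √1,368,000.0 ≈ 1,169.62 → Q = 1,170
Orders per year = D/Q = 34,200 / 1,170 = 29.231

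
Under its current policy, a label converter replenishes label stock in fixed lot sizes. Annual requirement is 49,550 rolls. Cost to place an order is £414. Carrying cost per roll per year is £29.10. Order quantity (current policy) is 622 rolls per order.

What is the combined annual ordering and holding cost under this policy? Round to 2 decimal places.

Annual ordering cost = (D/Q)·S = (49,550/622) × 414 = £32,980.23
Annual holding cost  = (Q/2)·H = (622/2) × 29.1 = £9,050.10
Total = £32,980.23 + £9,050.10 = £42,030.33

£42,030.33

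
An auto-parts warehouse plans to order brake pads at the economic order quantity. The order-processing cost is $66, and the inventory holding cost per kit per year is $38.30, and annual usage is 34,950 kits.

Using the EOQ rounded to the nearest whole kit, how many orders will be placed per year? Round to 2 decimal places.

100.72 orders per year

Optimal lot size Q* = (2 × 34,950 × $66 / $38.3)^½ ≈ 347.07 → Q = 347
N = D/Q = 34,950/347 ≈ 100.720 orders/yr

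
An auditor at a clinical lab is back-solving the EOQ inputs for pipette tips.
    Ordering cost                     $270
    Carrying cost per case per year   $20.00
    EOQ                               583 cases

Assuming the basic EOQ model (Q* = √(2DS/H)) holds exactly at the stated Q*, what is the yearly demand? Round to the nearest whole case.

12,588 cases per year

From Q* = √(2DS/H) ⇒ Q*² = 2DS/H.
D = Q²H / (2S) = 583² × 20 / (2 × 270) = 12,588.48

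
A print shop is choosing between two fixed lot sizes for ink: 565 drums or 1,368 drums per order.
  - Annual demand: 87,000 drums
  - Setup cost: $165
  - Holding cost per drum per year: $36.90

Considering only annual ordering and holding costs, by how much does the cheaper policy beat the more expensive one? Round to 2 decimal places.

$98.31

Annual cost at Q: ordering D·S/Q plus holding Q·H/2.
TC(565) = (87,000/565)×165 + (565/2)×36.9 = $35,831.33
TC(1,368) = (87,000/1,368)×165 + (1,368/2)×36.9 = $35,733.02
Lots of 1,368 are cheaper by $98.31.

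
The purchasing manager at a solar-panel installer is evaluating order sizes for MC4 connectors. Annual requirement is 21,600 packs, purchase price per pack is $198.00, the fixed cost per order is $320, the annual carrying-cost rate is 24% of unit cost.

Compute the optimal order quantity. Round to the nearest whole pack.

539 packs

H = i·C = 0.24 × $198 = $47.5200 per pack-year
EOQ = √(2DS/H) = √(2 × 21,600 × 320 / 47.52)
    = √(290,909.09) ≈ 539.36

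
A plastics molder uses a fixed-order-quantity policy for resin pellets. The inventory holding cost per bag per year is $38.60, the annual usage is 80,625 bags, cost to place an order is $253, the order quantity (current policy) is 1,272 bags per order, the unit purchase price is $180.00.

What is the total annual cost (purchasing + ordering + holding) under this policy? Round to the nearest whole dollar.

$14,553,086

Annual ordering cost = (D/Q)·S = (80,625/1,272) × 253 = $16,036.26
Annual holding cost  = (Q/2)·H = (1,272/2) × 38.6 = $24,549.60
Purchase cost = D·C = 80,625 × 180 = $14,512,500.00
Total = $16,036.26 + $24,549.60 + $14,512,500.00 = $14,553,085.86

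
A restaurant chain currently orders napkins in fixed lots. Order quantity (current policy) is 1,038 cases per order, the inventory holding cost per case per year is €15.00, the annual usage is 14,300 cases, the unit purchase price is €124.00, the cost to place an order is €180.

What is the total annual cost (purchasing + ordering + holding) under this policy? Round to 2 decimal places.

€1,783,464.77

Orders/yr = 14,300/1,038 = 13.776; ordering cost = 13.776 × €180 = €2,479.77
Average inventory = 1,038/2 = 519; holding cost = 519 × €15 = €7,785.00
Purchase cost = D·C = 14,300 × 124 = €1,773,200.00
Total = €2,479.77 + €7,785.00 + €1,773,200.00 = €1,783,464.77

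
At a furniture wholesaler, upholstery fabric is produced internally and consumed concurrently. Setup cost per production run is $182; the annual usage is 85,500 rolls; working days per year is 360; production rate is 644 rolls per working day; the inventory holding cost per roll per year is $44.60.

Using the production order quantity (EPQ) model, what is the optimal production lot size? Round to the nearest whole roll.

d = 85,500/360 = 237.5000 rolls/day;  effective holding cost H(1 − d/p) = 44.6·(1 − 237.5000/644) = 28.15202
Q* = √(2DS / H_eff) = √(2·85,500·182 / 28.15202) ≈ 1,051.43

1,051 rolls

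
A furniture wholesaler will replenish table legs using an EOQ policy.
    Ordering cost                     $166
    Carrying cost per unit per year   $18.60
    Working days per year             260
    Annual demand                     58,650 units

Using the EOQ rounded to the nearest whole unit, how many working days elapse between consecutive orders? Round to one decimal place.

4.5 days

Q* = √(2·D·S / H) = √(2·58,650·166 / 18.6) = √1,046,871.0 ≈ 1,023.17 → Q = 1,023 units
Days between orders = 260 / (D/Q) = 260 / 57.331 ≈ 4.535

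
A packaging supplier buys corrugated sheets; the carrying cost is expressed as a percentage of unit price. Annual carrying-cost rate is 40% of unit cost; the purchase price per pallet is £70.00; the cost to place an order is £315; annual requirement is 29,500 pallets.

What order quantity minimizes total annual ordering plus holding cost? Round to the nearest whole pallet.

815 pallets

Holding cost per pallet per year: H = 40% × £70 = £28.0000
Optimal lot size Q* = (2 × 29,500 × £315 / £28)^½ ≈ 814.71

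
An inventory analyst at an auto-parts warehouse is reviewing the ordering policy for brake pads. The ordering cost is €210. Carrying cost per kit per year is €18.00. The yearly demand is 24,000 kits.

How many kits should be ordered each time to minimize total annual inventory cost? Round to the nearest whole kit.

748 kits

EOQ = √(2DS/H) = √(2 × 24,000 × 210 / 18)
    = √(560,000.00) ≈ 748.33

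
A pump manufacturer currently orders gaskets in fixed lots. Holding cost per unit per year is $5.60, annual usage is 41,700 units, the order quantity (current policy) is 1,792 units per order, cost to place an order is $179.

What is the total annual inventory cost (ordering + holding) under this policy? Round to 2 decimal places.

$9,182.95

Annual ordering cost = (D/Q)·S = (41,700/1,792) × 179 = $4,165.35
Annual holding cost  = (Q/2)·H = (1,792/2) × 5.6 = $5,017.60
Total = $4,165.35 + $5,017.60 = $9,182.95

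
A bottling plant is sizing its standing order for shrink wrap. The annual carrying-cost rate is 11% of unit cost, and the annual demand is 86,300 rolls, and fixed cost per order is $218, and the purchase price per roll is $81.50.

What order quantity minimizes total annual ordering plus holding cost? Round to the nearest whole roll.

2,049 rolls

Carrying cost H = $81.5 × 11% = $8.9650/roll/yr
Q* = √(2·D·S / H) = √(2·86,300·218 / 8.965) = √4,197,077.5 ≈ 2,048.68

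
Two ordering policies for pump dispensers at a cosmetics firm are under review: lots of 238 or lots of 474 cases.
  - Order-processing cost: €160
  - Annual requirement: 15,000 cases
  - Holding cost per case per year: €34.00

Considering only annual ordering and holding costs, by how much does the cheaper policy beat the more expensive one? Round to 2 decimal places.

For each Q, cost = (D/Q)·S + (Q/2)·H.
TC(238) = (15,000/238)×160 + (238/2)×34 = €14,130.03
TC(474) = (15,000/474)×160 + (474/2)×34 = €13,121.29
Lots of 474 are cheaper by €1,008.74.

€1,008.74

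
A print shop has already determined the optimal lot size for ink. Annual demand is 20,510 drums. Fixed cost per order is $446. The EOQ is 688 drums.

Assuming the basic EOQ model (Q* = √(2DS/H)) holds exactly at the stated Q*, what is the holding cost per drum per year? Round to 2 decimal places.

$38.65

EOQ relation: Q² = 2DS/H, so rearrange for the unknown.
H = 2DS / Q² = 2 × 20,510 × 446 / 688² = 38.6504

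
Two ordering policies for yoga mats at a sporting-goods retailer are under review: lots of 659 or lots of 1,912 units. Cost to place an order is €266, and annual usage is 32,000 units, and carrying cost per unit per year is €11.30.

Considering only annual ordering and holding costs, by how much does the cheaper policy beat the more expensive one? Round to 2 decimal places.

€1,385.21

For each Q, cost = (D/Q)·S + (Q/2)·H.
TC(659) = (32,000/659)×266 + (659/2)×11.3 = €16,639.89
TC(1,912) = (32,000/1,912)×266 + (1,912/2)×11.3 = €15,254.68
|ΔTC| = |€16,639.89 − €15,254.68| = €1,385.21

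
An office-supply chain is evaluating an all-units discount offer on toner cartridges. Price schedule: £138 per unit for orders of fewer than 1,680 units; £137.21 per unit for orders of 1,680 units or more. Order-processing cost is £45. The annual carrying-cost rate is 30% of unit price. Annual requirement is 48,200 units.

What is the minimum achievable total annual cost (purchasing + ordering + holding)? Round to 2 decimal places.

H₁ = 30%×£138 = £41.4000;  H₂ = 30%×£137.21 = £41.1630
EOQ₁ = √(2×48,200×45/41.4000) = 323.70  (< 1,680, feasible at tier 1)
EOQ₂ = √(2×48,200×45/41.1630) = 324.63  (< 1,680 → use Q = 1,680 at tier-2 price)
TC(tier 1 (EOQ₁), Q≈323.7) = £6,665,001.24
TC(tier 2, Q≈1,680.0) = £6,649,389.99
Minimum at tier 2: £6,649,389.99

£6,649,389.99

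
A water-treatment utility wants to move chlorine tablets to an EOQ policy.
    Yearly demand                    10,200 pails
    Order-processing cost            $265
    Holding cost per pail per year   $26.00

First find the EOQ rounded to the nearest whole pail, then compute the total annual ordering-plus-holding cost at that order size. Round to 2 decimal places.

$11,855.63

Q* = √(2·D·S / H) = √(2·10,200·265 / 26) = √207,923.1 ≈ 455.99 → Q = 456 pails
Ordering: D/Q × S = 10,200/456 × $265 = $5,927.63
Holding:  Q/2 × H = 456/2 × $26 = $5,928.00
Total = $5,927.63 + $5,928.00 = $11,855.63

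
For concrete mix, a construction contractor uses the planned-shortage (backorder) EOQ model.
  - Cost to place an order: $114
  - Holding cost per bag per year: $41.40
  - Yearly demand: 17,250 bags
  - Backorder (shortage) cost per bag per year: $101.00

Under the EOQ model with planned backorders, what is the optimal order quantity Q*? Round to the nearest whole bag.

Q* = √(2DS/H) · √((H + b)/b)
   = √(2 × 17,250 × 114 / 41.4) · √((41.4 + 101) / 101)
   = 308.221 × 1.1874 ≈ 365.98

366 bags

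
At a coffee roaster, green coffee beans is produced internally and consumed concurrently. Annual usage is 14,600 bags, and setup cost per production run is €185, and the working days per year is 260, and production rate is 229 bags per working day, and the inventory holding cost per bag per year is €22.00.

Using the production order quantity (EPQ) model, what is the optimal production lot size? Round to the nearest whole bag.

d = 14,600/260 = 56.1538 bags/day;  effective holding cost H(1 − d/p) = 22·(1 − 56.1538/229) = 16.60531
Q* = √(2DS / H_eff) = √(2·14,600·185 / 16.60531) ≈ 570.37

570 bags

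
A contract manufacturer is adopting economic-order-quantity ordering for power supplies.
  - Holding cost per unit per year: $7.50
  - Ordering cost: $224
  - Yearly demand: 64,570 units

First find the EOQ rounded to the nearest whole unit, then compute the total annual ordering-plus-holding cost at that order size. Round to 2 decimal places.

$14,729.40

EOQ = √(2DS/H) = √(2 × 64,570 × 224 / 7.5)
    = √(3,856,981.33) ≈ 1,963.92 → Q = 1,964 units
Orders/yr = 64,570/1,964 = 32.877; ordering cost = 32.877 × $224 = $7,364.40
Average inventory = 1,964/2 = 982; holding cost = 982 × $7.5 = $7,365.00
Total = $7,364.40 + $7,365.00 = $14,729.40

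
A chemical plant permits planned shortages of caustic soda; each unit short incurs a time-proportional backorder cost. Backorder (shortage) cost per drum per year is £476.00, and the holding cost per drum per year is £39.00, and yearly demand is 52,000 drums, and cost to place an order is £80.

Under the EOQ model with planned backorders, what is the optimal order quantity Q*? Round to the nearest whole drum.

Basic EOQ = √(2·52,000·80/39) = 461.880
Backorder adjustment √((H+b)/b) = √((39+476)/476) = 1.0402
Q* = 461.880 × 1.0402 ≈ 480.43

480 drums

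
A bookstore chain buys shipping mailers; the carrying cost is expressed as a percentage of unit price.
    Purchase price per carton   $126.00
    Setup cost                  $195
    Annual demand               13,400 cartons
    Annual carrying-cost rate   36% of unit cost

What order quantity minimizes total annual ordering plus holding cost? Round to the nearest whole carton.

339 cartons

Holding cost per carton per year: H = 36% × $126 = $45.3600
Optimal lot size Q* = (2 × 13,400 × $195 / $45.36)^½ ≈ 339.43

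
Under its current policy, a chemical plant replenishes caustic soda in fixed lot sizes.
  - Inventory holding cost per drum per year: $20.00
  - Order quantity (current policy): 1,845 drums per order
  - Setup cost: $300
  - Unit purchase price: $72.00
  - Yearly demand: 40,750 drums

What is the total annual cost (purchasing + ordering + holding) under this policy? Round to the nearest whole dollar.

Annual ordering cost = (D/Q)·S = (40,750/1,845) × 300 = $6,626.02
Annual holding cost  = (Q/2)·H = (1,845/2) × 20 = $18,450.00
Purchase cost = D·C = 40,750 × 72 = $2,934,000.00
Total = $6,626.02 + $18,450.00 + $2,934,000.00 = $2,959,076.02

$2,959,076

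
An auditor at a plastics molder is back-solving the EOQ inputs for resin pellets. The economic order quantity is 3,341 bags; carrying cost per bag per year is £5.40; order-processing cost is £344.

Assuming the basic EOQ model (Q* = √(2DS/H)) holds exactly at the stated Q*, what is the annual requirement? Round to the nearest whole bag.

87,611 bags per year

EOQ relation: Q² = 2DS/H, so rearrange for the unknown.
D = Q²H / (2S) = 3,341² × 5.4 / (2 × 344) = 87,610.93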